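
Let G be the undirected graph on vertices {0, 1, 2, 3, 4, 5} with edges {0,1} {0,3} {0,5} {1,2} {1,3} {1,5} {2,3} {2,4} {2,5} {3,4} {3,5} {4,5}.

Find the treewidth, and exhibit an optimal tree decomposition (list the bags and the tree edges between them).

Treewidth 3.
Bags: B1 = {1, 2, 3, 5}  B2 = {0, 1, 3, 5}  B3 = {2, 3, 4, 5}
Tree: B1–B2, B1–B3

Every bag has size at most 4, so the width is 4 − 1 = 3 and tw(G) ≤ 3. For the lower bound, the 4 vertices {0, 1, 3, 5} are pairwise adjacent, and any tree decomposition puts a clique entirely inside one bag — forcing width ≥ 3. Combining the bounds, tw(G) = 3.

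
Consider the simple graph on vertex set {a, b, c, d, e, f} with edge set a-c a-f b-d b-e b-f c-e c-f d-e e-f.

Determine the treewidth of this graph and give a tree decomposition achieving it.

Treewidth 2.
Bags: B1 = {b, d, e}  B2 = {b, e, f}  B3 = {c, e, f}  B4 = {a, c, f}
Tree: B1–B2, B2–B3, B3–B4

The largest bag has 3 vertices, giving width 2; this decomposition certifies tw(G) ≤ 2. Conversely, {b, d, e} is a clique of size 3, and the vertices of any clique must share a bag in every tree decomposition; so some bag has ≥ 3 vertices and tw(G) ≥ 2. Therefore the treewidth is 2.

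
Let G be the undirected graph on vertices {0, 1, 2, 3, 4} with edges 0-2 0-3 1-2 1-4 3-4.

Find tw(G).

A width-2 tree decomposition is:
Bags: B1 = {1, 2, 4}  B2 = {2, 3, 4}  B3 = {0, 2, 3}
Tree: B1–B2, B2–B3
The largest bag has 3 vertices, giving width 2; this decomposition certifies tw(G) ≤ 2. For the lower bound, G contains the cycle 2–1–4–3–0–2, so G is not a forest; only forests have treewidth ≤ 1, hence tw(G) ≥ 2. Combining the bounds, tw(G) = 2.

2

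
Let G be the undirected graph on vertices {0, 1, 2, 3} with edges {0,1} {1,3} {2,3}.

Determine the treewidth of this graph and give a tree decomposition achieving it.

The largest bag has 2 vertices, giving width 1; this decomposition certifies tw(G) ≤ 1. Any graph with an edge has treewidth ≥ 1, and G has the edge 1–3. Combining the bounds, tw(G) = 1.

Treewidth 1.
Bags: B1 = {1, 3}  B2 = {0, 1}  B3 = {2, 3}
Tree: B1–B2, B1–B3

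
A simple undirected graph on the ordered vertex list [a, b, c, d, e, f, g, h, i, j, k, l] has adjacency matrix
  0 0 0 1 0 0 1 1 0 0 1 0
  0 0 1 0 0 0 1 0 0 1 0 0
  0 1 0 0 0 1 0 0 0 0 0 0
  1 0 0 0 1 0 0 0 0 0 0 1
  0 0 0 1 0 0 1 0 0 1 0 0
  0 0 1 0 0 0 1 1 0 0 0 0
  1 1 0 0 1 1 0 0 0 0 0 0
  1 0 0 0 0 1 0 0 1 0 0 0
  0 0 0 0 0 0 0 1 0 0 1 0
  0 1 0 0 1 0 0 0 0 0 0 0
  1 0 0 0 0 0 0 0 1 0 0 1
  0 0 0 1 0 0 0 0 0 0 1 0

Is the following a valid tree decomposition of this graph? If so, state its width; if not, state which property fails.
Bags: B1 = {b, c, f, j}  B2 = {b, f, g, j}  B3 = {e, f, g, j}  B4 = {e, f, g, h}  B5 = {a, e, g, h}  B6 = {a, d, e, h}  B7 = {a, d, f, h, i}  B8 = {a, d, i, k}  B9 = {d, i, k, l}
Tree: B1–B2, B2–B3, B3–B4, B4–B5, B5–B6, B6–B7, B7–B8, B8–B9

No — bags containing vertex f are not connected in the tree.

A tree decomposition must satisfy three properties: every vertex lies in some bag; for every edge, both endpoints lie together in some bag; and for every vertex, the bags containing it form a connected subtree. Here bags containing vertex f are not connected in the tree, so the decomposition is invalid.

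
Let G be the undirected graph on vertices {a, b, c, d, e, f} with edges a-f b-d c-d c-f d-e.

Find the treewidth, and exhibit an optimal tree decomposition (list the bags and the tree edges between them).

Treewidth 1.
One such decomposition:
Bags: B1 = {c, d}  B2 = {c, f}  B3 = {b, d}  B4 = {d, e}  B5 = {a, f}
Tree: B1–B2, B1–B3, B3–B4, B2–B5

Every bag has size at most 2, so the width is 2 − 1 = 1 and tw(G) ≤ 1. G has an edge, so its treewidth is at least 1. The upper and lower bounds meet at 1, so that is the treewidth.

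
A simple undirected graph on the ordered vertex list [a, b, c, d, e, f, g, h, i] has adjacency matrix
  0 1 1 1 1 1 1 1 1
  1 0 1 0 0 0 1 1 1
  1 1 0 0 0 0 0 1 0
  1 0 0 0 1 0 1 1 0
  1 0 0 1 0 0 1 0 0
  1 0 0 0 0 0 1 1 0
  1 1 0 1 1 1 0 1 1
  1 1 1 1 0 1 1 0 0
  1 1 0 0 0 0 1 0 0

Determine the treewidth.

A width-3 tree decomposition is:
Bags: B1 = {a, b, c, h}  B2 = {a, b, g, h}  B3 = {a, b, g, i}  B4 = {a, d, g, h}  B5 = {a, d, e, g}  B6 = {a, f, g, h}
Tree: B1–B2, B2–B3, B2–B4, B4–B5, B2–B6
The largest bag has 4 vertices, giving width 3; this decomposition certifies tw(G) ≤ 3. Conversely, {a, d, e, g} is a clique of size 4, and the vertices of any clique must share a bag in every tree decomposition; so some bag has ≥ 4 vertices and tw(G) ≥ 3. Combining the bounds, tw(G) = 3.

3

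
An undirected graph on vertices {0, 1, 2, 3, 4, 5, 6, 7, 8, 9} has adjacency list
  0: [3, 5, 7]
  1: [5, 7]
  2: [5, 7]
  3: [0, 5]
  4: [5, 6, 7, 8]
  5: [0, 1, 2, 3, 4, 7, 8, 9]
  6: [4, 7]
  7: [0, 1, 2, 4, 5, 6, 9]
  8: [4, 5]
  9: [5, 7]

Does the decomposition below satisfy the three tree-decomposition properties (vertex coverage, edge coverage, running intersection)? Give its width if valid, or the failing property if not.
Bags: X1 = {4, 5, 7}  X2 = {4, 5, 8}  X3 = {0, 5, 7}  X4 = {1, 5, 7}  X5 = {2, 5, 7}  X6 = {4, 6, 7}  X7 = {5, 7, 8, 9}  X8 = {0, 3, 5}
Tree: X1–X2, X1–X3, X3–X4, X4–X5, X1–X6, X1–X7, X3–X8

A tree decomposition must satisfy three properties: every vertex lies in some bag; for every edge, both endpoints lie together in some bag; and for every vertex, the bags containing it form a connected subtree. Here bags containing vertex 8 are not connected in the tree, so the decomposition is invalid.

No — bags containing vertex 8 are not connected in the tree.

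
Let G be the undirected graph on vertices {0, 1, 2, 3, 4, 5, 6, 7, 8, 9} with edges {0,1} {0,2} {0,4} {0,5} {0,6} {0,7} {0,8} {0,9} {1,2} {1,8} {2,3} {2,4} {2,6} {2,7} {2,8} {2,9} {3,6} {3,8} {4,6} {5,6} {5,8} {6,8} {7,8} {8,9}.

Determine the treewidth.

A width-3 tree decomposition is:
Bags: B1 = {0, 1, 2, 8}  B2 = {0, 2, 6, 8}  B3 = {0, 2, 8, 9}  B4 = {0, 2, 7, 8}  B5 = {0, 5, 6, 8}  B6 = {2, 3, 6, 8}  B7 = {0, 2, 4, 6}
Tree: B1–B2, B1–B3, B2–B4, B2–B5, B2–B6, B2–B7
The largest bag has 4 vertices, giving width 3; this decomposition certifies tw(G) ≤ 3. Conversely, {0, 1, 2, 8} is a clique of size 4, and the vertices of any clique must share a bag in every tree decomposition; so some bag has ≥ 4 vertices and tw(G) ≥ 3. Combining the bounds, tw(G) = 3.

3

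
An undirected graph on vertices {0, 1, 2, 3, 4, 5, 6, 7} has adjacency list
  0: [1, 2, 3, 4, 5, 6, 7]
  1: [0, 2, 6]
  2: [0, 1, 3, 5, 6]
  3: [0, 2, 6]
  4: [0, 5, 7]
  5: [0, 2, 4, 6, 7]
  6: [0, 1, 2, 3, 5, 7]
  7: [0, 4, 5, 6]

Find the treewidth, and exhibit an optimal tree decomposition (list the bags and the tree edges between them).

Treewidth 3.
Bags: B1 = {0, 2, 5, 6}  B2 = {0, 5, 6, 7}  B3 = {0, 1, 2, 6}  B4 = {0, 2, 3, 6}  B5 = {0, 4, 5, 7}
Tree: B1–B2, B1–B3, B3–B4, B2–B5

Every bag has size at most 4, so the width is 4 − 1 = 3 and tw(G) ≤ 3. For the lower bound, the 4 vertices {0, 4, 5, 7} are pairwise adjacent, and any tree decomposition puts a clique entirely inside one bag — forcing width ≥ 3. Therefore the treewidth is 3.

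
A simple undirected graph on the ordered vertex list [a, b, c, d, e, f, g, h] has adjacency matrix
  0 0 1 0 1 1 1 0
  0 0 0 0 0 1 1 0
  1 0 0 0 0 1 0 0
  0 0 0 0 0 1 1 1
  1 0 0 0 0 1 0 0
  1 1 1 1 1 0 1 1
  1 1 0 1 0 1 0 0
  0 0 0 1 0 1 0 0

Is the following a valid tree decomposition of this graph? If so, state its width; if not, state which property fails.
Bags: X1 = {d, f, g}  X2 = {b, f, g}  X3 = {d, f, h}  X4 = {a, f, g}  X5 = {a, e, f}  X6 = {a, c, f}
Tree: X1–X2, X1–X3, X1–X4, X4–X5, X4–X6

Vertex coverage: the bags together contain {a, b, c, d, e, f, g, h}, the full vertex set. Edge coverage: each edge of G has both endpoints in at least one bag. Running intersection: for every vertex, the bags containing it form a connected subtree. All three properties hold, so this is a valid tree decomposition of width max|bag| − 1 = 2, and hence tw(G) ≤ 2.

Yes; width 2.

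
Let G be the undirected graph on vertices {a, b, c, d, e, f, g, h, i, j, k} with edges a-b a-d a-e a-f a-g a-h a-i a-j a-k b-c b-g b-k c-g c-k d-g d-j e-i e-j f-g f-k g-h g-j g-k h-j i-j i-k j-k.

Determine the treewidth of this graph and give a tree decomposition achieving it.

Treewidth 3.
One optimal decomposition is:
Bags: B1 = {a, i, j, k}  B2 = {a, g, j, k}  B3 = {a, g, h, j}  B4 = {a, e, i, j}  B5 = {a, b, g, k}  B6 = {a, d, g, j}  B7 = {a, f, g, k}  B8 = {b, c, g, k}
Tree: B1–B2, B2–B3, B1–B4, B2–B5, B2–B6, B2–B7, B5–B8

Each bag holds 4 vertices, so the decomposition has width 3, which upper-bounds the treewidth. For the lower bound, the 4 vertices {b, c, g, k} are pairwise adjacent, and any tree decomposition puts a clique entirely inside one bag — forcing width ≥ 3. Therefore the treewidth is 3.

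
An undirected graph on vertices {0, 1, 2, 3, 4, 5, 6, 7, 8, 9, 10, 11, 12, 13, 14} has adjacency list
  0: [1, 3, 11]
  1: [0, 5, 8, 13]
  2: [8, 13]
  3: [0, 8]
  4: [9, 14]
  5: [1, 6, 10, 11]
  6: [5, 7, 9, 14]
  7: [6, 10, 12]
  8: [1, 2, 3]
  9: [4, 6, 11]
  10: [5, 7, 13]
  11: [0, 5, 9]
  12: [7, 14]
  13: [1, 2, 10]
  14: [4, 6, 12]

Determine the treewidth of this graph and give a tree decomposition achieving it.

Treewidth 3.
Bags: B1 = {0, 2, 3, 8}  B2 = {0, 1, 2, 8}  B3 = {0, 1, 2, 13}  B4 = {0, 1, 11, 13}  B5 = {1, 5, 11, 13}  B6 = {5, 10, 11, 13}  B7 = {5, 9, 10, 11}  B8 = {5, 6, 9, 10}  B9 = {6, 7, 9, 10}  B10 = {4, 6, 7, 9}  B11 = {4, 6, 7, 14}  B12 = {4, 7, 12, 14}
Tree: B1–B2, B2–B3, B3–B4, B4–B5, B5–B6, B6–B7, B7–B8, B8–B9, B9–B10, B10–B11, B11–B12

Each bag holds 4 vertices, so the decomposition has width 3, which upper-bounds the treewidth. For the lower bound: the 4 vertex sets {2,3,8}, {0}, {1}, {5,10,11,13} are disjoint, each induces a connected subgraph, and every pair is joined by at least one edge of G. Contracting each set to a single vertex therefore yields K_{4} as a minor, and since treewidth is minor-monotone, tw(G) ≥ tw(K_{4}) = 3. Combining the bounds, tw(G) = 3.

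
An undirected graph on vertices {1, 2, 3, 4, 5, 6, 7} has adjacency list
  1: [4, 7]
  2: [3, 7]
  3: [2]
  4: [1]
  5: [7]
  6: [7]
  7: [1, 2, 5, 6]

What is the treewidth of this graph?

A width-1 tree decomposition is:
Bags: B1 = {1, 7}  B2 = {2, 7}  B3 = {2, 3}  B4 = {5, 7}  B5 = {1, 4}  B6 = {6, 7}
Tree: B1–B2, B2–B3, B1–B4, B1–B5, B2–B6
Every bag has size at most 2, so the width is 2 − 1 = 1 and tw(G) ≤ 1. G has an edge, so its treewidth is at least 1. Combining the bounds, tw(G) = 1.

1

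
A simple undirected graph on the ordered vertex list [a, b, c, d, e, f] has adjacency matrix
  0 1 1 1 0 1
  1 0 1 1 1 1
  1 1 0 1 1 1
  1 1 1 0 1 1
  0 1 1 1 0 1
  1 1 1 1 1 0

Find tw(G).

A width-4 tree decomposition is:
Bags: B1 = {b, c, d, e, f}  B2 = {a, b, c, d, f}
Tree: B1–B2
The largest bag has 5 vertices, giving width 4; this decomposition certifies tw(G) ≤ 4. For the lower bound, the 5 vertices {b, c, d, e, f} are pairwise adjacent, and any tree decomposition puts a clique entirely inside one bag — forcing width ≥ 4. The upper and lower bounds meet at 4, so that is the treewidth.

4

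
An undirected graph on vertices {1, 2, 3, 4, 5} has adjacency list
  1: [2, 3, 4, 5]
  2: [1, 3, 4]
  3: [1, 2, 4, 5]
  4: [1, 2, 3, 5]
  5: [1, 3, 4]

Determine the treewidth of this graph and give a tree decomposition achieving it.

Each bag holds 4 vertices, so the decomposition has width 3, which upper-bounds the treewidth. On the other hand G contains the 4-clique {1, 2, 3, 4}. A clique must lie in a single bag of any decomposition, so no decomposition can have width below 3. Therefore the treewidth is 3.

Treewidth 3.
One optimal decomposition is:
Bags: B1 = {1, 2, 3, 4}  B2 = {1, 3, 4, 5}
Tree: B1–B2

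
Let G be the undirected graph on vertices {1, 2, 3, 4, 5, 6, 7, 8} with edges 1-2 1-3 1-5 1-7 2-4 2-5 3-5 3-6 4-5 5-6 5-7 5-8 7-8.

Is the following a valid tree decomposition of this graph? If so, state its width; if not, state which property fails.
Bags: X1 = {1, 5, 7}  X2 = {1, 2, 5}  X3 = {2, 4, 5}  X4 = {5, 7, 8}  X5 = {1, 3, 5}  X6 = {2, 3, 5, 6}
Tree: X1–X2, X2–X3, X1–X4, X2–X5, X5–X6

No — bags containing vertex 2 are not connected in the tree.

A tree decomposition must satisfy three properties: every vertex lies in some bag; for every edge, both endpoints lie together in some bag; and for every vertex, the bags containing it form a connected subtree. Here bags containing vertex 2 are not connected in the tree, so the decomposition is invalid.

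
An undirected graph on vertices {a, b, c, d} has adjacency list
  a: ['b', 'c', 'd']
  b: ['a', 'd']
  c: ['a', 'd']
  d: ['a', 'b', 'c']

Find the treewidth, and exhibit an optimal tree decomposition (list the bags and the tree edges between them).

Treewidth 2.
Bags: B1 = {a, c, d}  B2 = {a, b, d}
Tree: B1–B2

The largest bag has 3 vertices, giving width 2; this decomposition certifies tw(G) ≤ 2. On the other hand G contains the 3-clique {a, c, d}. A clique must lie in a single bag of any decomposition, so no decomposition can have width below 2. Combining the bounds, tw(G) = 2.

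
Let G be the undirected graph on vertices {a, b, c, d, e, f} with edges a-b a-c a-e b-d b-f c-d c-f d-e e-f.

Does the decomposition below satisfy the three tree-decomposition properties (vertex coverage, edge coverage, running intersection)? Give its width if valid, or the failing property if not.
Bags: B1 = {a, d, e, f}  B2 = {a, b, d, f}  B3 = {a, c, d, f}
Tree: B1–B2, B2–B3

Yes; width 3.

Vertex coverage: the bags together contain {a, b, c, d, e, f}, the full vertex set. Edge coverage: each edge of G has both endpoints in at least one bag. Running intersection: for every vertex, the bags containing it form a connected subtree. All three properties hold, so this is a valid tree decomposition of width max|bag| − 1 = 3, and hence tw(G) ≤ 3.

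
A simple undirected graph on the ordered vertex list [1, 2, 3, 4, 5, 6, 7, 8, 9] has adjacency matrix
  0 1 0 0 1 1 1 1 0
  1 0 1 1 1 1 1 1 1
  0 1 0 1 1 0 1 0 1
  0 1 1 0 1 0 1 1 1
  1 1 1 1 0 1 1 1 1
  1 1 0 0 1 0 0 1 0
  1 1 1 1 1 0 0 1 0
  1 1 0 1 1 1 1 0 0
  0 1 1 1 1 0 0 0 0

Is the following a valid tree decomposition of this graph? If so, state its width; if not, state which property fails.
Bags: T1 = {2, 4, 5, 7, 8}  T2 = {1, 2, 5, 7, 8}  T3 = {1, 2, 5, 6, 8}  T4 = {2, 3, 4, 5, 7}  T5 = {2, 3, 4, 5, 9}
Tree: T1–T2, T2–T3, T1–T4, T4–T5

Yes; width 4.

Vertex coverage: the bags together contain {1, 2, 3, 4, 5, 6, 7, 8, 9}, the full vertex set. Edge coverage: each edge of G has both endpoints in at least one bag. Running intersection: for every vertex, the bags containing it form a connected subtree. All three properties hold, so this is a valid tree decomposition of width max|bag| − 1 = 4, and hence tw(G) ≤ 4.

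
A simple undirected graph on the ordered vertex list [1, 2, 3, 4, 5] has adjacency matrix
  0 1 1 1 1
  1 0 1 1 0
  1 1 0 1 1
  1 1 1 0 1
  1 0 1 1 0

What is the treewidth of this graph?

3

A width-3 tree decomposition is:
Bags: B1 = {1, 3, 4, 5}  B2 = {1, 2, 3, 4}
Tree: B1–B2
Every bag has size at most 4, so the width is 4 − 1 = 3 and tw(G) ≤ 3. For the lower bound, the 4 vertices {1, 2, 3, 4} are pairwise adjacent, and any tree decomposition puts a clique entirely inside one bag — forcing width ≥ 3. Hence tw(G) = 3 exactly.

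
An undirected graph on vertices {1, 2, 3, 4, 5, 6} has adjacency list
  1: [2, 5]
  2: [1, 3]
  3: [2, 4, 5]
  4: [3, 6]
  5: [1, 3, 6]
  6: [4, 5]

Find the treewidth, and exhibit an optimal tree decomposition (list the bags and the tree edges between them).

Treewidth 2.
One such decomposition:
Bags: B1 = {1, 2, 5}  B2 = {2, 3, 5}  B3 = {3, 5, 6}  B4 = {3, 4, 6}
Tree: B1–B2, B2–B3, B3–B4

Every bag has size at most 3, so the width is 3 − 1 = 2 and tw(G) ≤ 2. Since 1–2–3–5–1 is a cycle in G, G is not acyclic. Forests are exactly the graphs of treewidth ≤ 1, so tw(G) ≥ 2. Therefore the treewidth is 2.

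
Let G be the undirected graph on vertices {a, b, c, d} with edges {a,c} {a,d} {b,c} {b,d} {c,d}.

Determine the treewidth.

2

A width-2 tree decomposition is:
Bags: B1 = {a, c, d}  B2 = {b, c, d}
Tree: B1–B2
The largest bag has 3 vertices, giving width 2; this decomposition certifies tw(G) ≤ 2. For the lower bound, the 3 vertices {a, c, d} are pairwise adjacent, and any tree decomposition puts a clique entirely inside one bag — forcing width ≥ 2. Combining the bounds, tw(G) = 2.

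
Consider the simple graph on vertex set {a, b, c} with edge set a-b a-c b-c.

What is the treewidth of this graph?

2

A width-2 tree decomposition is:
Bags: B1 = {a, b, c}
Tree: (single bag)
A single bag containing all 3 vertices is trivially a valid decomposition of width 2. Conversely, {a, b, c} is a clique of size 3, and the vertices of any clique must share a bag in every tree decomposition; so some bag has ≥ 3 vertices and tw(G) ≥ 2. Hence tw(G) = 2 exactly.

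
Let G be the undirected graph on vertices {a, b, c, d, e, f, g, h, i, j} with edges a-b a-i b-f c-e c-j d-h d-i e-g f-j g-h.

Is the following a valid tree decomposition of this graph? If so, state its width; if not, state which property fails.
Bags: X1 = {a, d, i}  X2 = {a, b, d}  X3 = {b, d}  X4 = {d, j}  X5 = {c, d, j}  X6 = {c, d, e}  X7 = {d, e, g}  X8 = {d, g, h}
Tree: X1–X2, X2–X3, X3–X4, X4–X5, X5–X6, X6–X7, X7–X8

A tree decomposition must satisfy three properties: every vertex lies in some bag; for every edge, both endpoints lie together in some bag; and for every vertex, the bags containing it form a connected subtree. Here vertex f appears in no bag, so the decomposition is invalid.

No — vertex f appears in no bag.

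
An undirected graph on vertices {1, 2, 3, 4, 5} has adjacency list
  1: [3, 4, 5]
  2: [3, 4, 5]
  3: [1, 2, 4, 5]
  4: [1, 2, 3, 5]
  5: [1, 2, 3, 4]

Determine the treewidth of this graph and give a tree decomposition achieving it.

The largest bag has 4 vertices, giving width 3; this decomposition certifies tw(G) ≤ 3. Conversely, {1, 3, 4, 5} is a clique of size 4, and the vertices of any clique must share a bag in every tree decomposition; so some bag has ≥ 4 vertices and tw(G) ≥ 3. Hence tw(G) = 3 exactly.

Treewidth 3.
One such decomposition:
Bags: B1 = {2, 3, 4, 5}  B2 = {1, 3, 4, 5}
Tree: B1–B2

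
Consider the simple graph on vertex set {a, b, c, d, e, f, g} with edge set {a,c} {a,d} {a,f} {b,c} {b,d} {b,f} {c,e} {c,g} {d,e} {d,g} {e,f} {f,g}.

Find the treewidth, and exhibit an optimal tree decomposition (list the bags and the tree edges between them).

Treewidth 3.
One optimal decomposition is:
Bags: B1 = {c, d, e, f}  B2 = {a, c, d, f}  B3 = {c, d, f, g}  B4 = {b, c, d, f}
Tree: B1–B2, B2–B3, B3–B4

Every bag has size at most 4, so the width is 4 − 1 = 3 and tw(G) ≤ 3. For the lower bound: the 4 vertex sets {e,f}, {a,d}, {c}, {g} are disjoint, each induces a connected subgraph, and every pair is joined by at least one edge of G. Contracting each set to a single vertex therefore yields K_{4} as a minor, and since treewidth is minor-monotone, tw(G) ≥ tw(K_{4}) = 3. The upper and lower bounds meet at 3, so that is the treewidth.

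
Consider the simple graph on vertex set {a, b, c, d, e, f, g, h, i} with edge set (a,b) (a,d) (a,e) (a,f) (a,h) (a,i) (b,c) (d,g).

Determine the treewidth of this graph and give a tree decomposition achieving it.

Every bag has size at most 2, so the width is 2 − 1 = 1 and tw(G) ≤ 1. Any graph with an edge has treewidth ≥ 1, and G has the edge a–d. Combining the bounds, tw(G) = 1.

Treewidth 1.
One optimal decomposition is:
Bags: B1 = {a, d}  B2 = {a, h}  B3 = {a, b}  B4 = {d, g}  B5 = {a, e}  B6 = {b, c}  B7 = {a, i}  B8 = {a, f}
Tree: B1–B2, B1–B3, B1–B4, B1–B5, B3–B6, B2–B7, B1–B8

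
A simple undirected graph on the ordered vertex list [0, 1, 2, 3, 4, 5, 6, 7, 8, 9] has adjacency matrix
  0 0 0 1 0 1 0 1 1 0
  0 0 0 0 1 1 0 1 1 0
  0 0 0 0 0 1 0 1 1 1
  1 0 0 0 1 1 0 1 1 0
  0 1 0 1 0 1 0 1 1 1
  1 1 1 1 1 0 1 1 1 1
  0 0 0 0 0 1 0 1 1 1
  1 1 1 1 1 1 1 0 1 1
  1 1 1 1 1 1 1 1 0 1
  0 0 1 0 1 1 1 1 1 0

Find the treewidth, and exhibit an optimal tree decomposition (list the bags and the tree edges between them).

Treewidth 4.
One such decomposition:
Bags: B1 = {3, 4, 5, 7, 8}  B2 = {4, 5, 7, 8, 9}  B3 = {1, 4, 5, 7, 8}  B4 = {5, 6, 7, 8, 9}  B5 = {0, 3, 5, 7, 8}  B6 = {2, 5, 7, 8, 9}
Tree: B1–B2, B1–B3, B2–B4, B1–B5, B4–B6

Every bag has size at most 5, so the width is 5 − 1 = 4 and tw(G) ≤ 4. On the other hand G contains the 5-clique {0, 3, 5, 7, 8}. A clique must lie in a single bag of any decomposition, so no decomposition can have width below 4. The upper and lower bounds meet at 4, so that is the treewidth.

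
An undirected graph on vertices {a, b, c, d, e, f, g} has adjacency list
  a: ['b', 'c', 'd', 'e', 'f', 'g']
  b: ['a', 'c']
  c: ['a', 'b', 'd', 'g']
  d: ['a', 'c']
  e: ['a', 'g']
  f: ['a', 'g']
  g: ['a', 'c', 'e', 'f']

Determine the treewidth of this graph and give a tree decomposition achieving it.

Treewidth 2.
One such decomposition:
Bags: B1 = {a, b, c}  B2 = {a, c, g}  B3 = {a, f, g}  B4 = {a, c, d}  B5 = {a, e, g}
Tree: B1–B2, B2–B3, B1–B4, B2–B5

Every bag has size at most 3, so the width is 3 − 1 = 2 and tw(G) ≤ 2. For the lower bound, the 3 vertices {a, c, d} are pairwise adjacent, and any tree decomposition puts a clique entirely inside one bag — forcing width ≥ 2. Therefore the treewidth is 2.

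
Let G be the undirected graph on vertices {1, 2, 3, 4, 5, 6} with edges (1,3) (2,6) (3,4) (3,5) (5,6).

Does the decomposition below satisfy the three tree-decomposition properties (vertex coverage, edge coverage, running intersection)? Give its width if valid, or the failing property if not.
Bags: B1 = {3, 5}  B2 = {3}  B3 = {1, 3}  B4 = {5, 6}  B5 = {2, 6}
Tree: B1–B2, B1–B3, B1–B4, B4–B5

No — vertex 4 appears in no bag.

A tree decomposition must satisfy three properties: every vertex lies in some bag; for every edge, both endpoints lie together in some bag; and for every vertex, the bags containing it form a connected subtree. Here vertex 4 appears in no bag, so the decomposition is invalid.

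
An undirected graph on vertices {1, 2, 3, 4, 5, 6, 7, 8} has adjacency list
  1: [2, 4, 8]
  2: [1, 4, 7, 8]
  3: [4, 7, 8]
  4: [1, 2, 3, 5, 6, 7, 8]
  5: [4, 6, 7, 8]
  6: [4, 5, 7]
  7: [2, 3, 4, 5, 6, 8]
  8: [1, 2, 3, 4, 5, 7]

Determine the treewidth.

A width-3 tree decomposition is:
Bags: B1 = {3, 4, 7, 8}  B2 = {2, 4, 7, 8}  B3 = {4, 5, 7, 8}  B4 = {1, 2, 4, 8}  B5 = {4, 5, 6, 7}
Tree: B1–B2, B1–B3, B2–B4, B3–B5
The largest bag has 4 vertices, giving width 3; this decomposition certifies tw(G) ≤ 3. Conversely, {1, 2, 4, 8} is a clique of size 4, and the vertices of any clique must share a bag in every tree decomposition; so some bag has ≥ 4 vertices and tw(G) ≥ 3. Therefore the treewidth is 3.

3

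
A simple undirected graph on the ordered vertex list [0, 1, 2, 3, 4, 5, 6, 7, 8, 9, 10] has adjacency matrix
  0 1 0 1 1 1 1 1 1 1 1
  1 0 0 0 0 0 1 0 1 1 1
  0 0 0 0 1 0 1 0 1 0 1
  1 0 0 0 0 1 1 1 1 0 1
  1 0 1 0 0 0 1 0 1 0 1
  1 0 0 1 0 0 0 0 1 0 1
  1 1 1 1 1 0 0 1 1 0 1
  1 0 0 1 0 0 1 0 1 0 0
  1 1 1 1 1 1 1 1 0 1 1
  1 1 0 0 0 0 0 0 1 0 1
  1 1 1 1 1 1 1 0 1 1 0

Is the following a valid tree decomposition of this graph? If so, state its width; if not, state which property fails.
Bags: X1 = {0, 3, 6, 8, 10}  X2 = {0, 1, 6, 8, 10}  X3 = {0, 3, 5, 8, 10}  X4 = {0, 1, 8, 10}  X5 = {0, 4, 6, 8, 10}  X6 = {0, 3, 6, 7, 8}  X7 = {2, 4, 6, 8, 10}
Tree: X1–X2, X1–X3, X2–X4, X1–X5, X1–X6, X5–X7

A tree decomposition must satisfy three properties: every vertex lies in some bag; for every edge, both endpoints lie together in some bag; and for every vertex, the bags containing it form a connected subtree. Here vertex 9 appears in no bag, so the decomposition is invalid.

No — vertex 9 appears in no bag.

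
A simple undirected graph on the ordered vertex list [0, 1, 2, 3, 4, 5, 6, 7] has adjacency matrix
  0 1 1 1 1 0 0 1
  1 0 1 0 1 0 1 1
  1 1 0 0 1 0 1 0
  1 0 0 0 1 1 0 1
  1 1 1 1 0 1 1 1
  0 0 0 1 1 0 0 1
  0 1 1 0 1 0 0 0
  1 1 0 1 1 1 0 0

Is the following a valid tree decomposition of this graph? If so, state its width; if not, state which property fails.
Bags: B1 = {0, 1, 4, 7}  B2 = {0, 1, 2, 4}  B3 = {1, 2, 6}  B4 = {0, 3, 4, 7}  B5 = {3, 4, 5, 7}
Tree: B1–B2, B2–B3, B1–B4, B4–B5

A tree decomposition must satisfy three properties: every vertex lies in some bag; for every edge, both endpoints lie together in some bag; and for every vertex, the bags containing it form a connected subtree. Here edge (4,6) lies in no bag, so the decomposition is invalid.

No — edge (4,6) lies in no bag.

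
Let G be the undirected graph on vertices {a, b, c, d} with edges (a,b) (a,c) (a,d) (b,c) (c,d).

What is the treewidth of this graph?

2

A width-2 tree decomposition is:
Bags: B1 = {a, c, d}  B2 = {a, b, c}
Tree: B1–B2
Every bag has size at most 3, so the width is 3 − 1 = 2 and tw(G) ≤ 2. For the lower bound, the 3 vertices {a, c, d} are pairwise adjacent, and any tree decomposition puts a clique entirely inside one bag — forcing width ≥ 2. The upper and lower bounds meet at 2, so that is the treewidth.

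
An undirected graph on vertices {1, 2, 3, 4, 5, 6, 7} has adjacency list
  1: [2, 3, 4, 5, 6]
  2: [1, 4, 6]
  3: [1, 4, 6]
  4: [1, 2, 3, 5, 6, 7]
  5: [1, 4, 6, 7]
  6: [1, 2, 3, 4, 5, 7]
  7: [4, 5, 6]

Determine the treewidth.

A width-3 tree decomposition is:
Bags: B1 = {1, 3, 4, 6}  B2 = {1, 2, 4, 6}  B3 = {1, 4, 5, 6}  B4 = {4, 5, 6, 7}
Tree: B1–B2, B1–B3, B3–B4
The largest bag has 4 vertices, giving width 3; this decomposition certifies tw(G) ≤ 3. For the lower bound, the 4 vertices {1, 2, 4, 6} are pairwise adjacent, and any tree decomposition puts a clique entirely inside one bag — forcing width ≥ 3. Combining the bounds, tw(G) = 3.

3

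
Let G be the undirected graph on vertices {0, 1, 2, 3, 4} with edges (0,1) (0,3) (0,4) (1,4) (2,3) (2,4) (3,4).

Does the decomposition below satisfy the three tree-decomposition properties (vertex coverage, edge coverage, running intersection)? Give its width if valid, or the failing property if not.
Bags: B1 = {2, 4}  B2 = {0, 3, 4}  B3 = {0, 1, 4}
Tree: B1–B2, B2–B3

A tree decomposition must satisfy three properties: every vertex lies in some bag; for every edge, both endpoints lie together in some bag; and for every vertex, the bags containing it form a connected subtree. Here edge (3,2) lies in no bag, so the decomposition is invalid.

No — edge (3,2) lies in no bag.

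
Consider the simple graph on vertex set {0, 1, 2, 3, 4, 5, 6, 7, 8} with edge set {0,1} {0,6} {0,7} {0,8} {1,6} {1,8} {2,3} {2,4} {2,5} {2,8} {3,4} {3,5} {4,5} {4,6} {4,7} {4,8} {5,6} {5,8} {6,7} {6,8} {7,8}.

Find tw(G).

3

A width-3 tree decomposition is:
Bags: B1 = {0, 1, 6, 8}  B2 = {0, 6, 7, 8}  B3 = {4, 6, 7, 8}  B4 = {4, 5, 6, 8}  B5 = {2, 4, 5, 8}  B6 = {2, 3, 4, 5}
Tree: B1–B2, B2–B3, B3–B4, B4–B5, B5–B6
The largest bag has 4 vertices, giving width 3; this decomposition certifies tw(G) ≤ 3. Conversely, {2, 4, 5, 8} is a clique of size 4, and the vertices of any clique must share a bag in every tree decomposition; so some bag has ≥ 4 vertices and tw(G) ≥ 3. Therefore the treewidth is 3.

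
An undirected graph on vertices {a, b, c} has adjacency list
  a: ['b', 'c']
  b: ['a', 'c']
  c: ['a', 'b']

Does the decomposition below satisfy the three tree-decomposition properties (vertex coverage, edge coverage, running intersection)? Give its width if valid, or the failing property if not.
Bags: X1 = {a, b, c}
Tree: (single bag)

Yes; width 2.

Vertex coverage: the bags together contain {a, b, c}, the full vertex set. Edge coverage: each edge of G has both endpoints in at least one bag. Running intersection: for every vertex, the bags containing it form a connected subtree. All three properties hold, so this is a valid tree decomposition of width max|bag| − 1 = 2, and hence tw(G) ≤ 2.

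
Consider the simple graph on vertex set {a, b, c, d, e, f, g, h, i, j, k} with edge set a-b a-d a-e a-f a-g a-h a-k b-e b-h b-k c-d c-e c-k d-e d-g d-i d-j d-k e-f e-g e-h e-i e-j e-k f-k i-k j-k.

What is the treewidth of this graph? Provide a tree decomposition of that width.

Each bag holds 4 vertices, so the decomposition has width 3, which upper-bounds the treewidth. Conversely, {a, d, e, g} is a clique of size 4, and the vertices of any clique must share a bag in every tree decomposition; so some bag has ≥ 4 vertices and tw(G) ≥ 3. Therefore the treewidth is 3.

Treewidth 3.
One optimal decomposition is:
Bags: B1 = {a, d, e, k}  B2 = {a, b, e, k}  B3 = {c, d, e, k}  B4 = {a, d, e, g}  B5 = {a, b, e, h}  B6 = {a, e, f, k}  B7 = {d, e, j, k}  B8 = {d, e, i, k}
Tree: B1–B2, B1–B3, B1–B4, B2–B5, B1–B6, B1–B7, B7–B8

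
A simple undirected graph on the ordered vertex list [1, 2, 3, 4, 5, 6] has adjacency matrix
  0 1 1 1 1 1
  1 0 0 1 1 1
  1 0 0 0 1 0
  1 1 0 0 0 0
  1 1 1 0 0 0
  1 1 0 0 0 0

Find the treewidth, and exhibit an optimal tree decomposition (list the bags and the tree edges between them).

Treewidth 2.
One such decomposition:
Bags: B1 = {1, 2, 6}  B2 = {1, 2, 5}  B3 = {1, 2, 4}  B4 = {1, 3, 5}
Tree: B1–B2, B1–B3, B2–B4

Each bag holds 3 vertices, so the decomposition has width 2, which upper-bounds the treewidth. Conversely, {1, 2, 4} is a clique of size 3, and the vertices of any clique must share a bag in every tree decomposition; so some bag has ≥ 3 vertices and tw(G) ≥ 2. Combining the bounds, tw(G) = 2.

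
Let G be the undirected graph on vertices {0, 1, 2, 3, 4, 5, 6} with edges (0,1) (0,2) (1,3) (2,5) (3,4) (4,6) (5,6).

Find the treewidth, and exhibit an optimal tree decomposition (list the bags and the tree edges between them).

Treewidth 2.
One such decomposition:
Bags: B1 = {3, 4, 6}  B2 = {1, 3, 6}  B3 = {0, 1, 6}  B4 = {0, 2, 6}  B5 = {2, 5, 6}
Tree: B1–B2, B2–B3, B3–B4, B4–B5

Each bag holds 3 vertices, so the decomposition has width 2, which upper-bounds the treewidth. For the lower bound, G contains the cycle 6–4–3–1–0–2–5–6, so G is not a forest; only forests have treewidth ≤ 1, hence tw(G) ≥ 2. The upper and lower bounds meet at 2, so that is the treewidth.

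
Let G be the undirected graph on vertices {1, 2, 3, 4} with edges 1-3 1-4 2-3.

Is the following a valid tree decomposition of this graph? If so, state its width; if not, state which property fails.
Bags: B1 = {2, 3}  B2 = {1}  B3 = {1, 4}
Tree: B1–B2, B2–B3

A tree decomposition must satisfy three properties: every vertex lies in some bag; for every edge, both endpoints lie together in some bag; and for every vertex, the bags containing it form a connected subtree. Here edge (3,1) lies in no bag, so the decomposition is invalid.

No — edge (3,1) lies in no bag.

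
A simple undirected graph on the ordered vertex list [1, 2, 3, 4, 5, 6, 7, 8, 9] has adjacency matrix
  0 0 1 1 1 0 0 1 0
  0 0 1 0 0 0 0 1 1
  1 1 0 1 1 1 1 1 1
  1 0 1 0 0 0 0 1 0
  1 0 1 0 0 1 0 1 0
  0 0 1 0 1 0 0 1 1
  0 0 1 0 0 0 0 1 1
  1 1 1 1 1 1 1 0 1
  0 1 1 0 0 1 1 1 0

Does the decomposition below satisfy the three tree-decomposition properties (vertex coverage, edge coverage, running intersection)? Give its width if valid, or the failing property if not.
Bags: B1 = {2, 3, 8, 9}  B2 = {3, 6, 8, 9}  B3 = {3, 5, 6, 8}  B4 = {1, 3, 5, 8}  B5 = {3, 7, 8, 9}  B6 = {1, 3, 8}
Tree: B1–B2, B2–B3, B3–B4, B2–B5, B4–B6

No — vertex 4 appears in no bag.

A tree decomposition must satisfy three properties: every vertex lies in some bag; for every edge, both endpoints lie together in some bag; and for every vertex, the bags containing it form a connected subtree. Here vertex 4 appears in no bag, so the decomposition is invalid.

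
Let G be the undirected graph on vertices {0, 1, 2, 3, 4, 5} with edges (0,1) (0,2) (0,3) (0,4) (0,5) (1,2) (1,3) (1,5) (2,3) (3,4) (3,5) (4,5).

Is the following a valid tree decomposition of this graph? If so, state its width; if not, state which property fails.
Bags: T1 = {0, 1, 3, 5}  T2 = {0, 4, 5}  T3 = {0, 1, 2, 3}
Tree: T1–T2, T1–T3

No — edge (3,4) lies in no bag.

A tree decomposition must satisfy three properties: every vertex lies in some bag; for every edge, both endpoints lie together in some bag; and for every vertex, the bags containing it form a connected subtree. Here edge (3,4) lies in no bag, so the decomposition is invalid.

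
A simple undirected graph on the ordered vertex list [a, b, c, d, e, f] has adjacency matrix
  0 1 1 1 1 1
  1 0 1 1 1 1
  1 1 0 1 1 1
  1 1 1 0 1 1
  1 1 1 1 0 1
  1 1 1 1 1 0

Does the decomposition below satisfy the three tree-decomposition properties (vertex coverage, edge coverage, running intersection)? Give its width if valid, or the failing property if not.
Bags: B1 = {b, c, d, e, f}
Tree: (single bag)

No — vertex a appears in no bag.

A tree decomposition must satisfy three properties: every vertex lies in some bag; for every edge, both endpoints lie together in some bag; and for every vertex, the bags containing it form a connected subtree. Here vertex a appears in no bag, so the decomposition is invalid.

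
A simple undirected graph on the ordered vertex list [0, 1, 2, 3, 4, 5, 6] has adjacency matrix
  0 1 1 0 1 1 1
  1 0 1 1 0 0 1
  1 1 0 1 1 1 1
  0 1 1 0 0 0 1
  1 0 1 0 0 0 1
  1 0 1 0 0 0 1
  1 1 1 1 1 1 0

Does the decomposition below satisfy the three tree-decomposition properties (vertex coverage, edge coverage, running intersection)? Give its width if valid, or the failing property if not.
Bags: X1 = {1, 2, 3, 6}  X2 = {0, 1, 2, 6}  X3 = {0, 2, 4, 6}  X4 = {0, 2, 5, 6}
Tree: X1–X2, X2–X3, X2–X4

Vertex coverage: the bags together contain {0, 1, 2, 3, 4, 5, 6}, the full vertex set. Edge coverage: each edge of G has both endpoints in at least one bag. Running intersection: for every vertex, the bags containing it form a connected subtree. All three properties hold, so this is a valid tree decomposition of width max|bag| − 1 = 3, and hence tw(G) ≤ 3.

Yes; width 3.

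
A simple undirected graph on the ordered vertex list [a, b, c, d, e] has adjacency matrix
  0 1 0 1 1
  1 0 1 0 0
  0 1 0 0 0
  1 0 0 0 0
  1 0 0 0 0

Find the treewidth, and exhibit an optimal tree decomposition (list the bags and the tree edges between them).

Every bag has size at most 2, so the width is 2 − 1 = 1 and tw(G) ≤ 1. Any graph with an edge has treewidth ≥ 1, and G has the edge b–c. Hence tw(G) = 1 exactly.

Treewidth 1.
Bags: B1 = {b, c}  B2 = {a, b}  B3 = {a, d}  B4 = {a, e}
Tree: B1–B2, B2–B3, B3–B4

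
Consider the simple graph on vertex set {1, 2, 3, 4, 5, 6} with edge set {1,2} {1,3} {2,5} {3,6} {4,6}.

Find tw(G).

1

A width-1 tree decomposition is:
Bags: B1 = {2, 5}  B2 = {1, 2}  B3 = {1, 3}  B4 = {3, 6}  B5 = {4, 6}
Tree: B1–B2, B2–B3, B3–B4, B4–B5
Each bag holds 2 vertices, so the decomposition has width 1, which upper-bounds the treewidth. G has an edge, so its treewidth is at least 1. Hence tw(G) = 1 exactly.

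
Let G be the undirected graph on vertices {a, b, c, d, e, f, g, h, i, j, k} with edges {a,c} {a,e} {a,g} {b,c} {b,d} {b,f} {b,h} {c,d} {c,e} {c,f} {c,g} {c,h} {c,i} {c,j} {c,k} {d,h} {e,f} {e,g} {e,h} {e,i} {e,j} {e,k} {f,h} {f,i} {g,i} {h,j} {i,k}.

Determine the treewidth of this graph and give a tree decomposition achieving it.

Every bag has size at most 4, so the width is 4 − 1 = 3 and tw(G) ≤ 3. For the lower bound, the 4 vertices {b, c, d, h} are pairwise adjacent, and any tree decomposition puts a clique entirely inside one bag — forcing width ≥ 3. Combining the bounds, tw(G) = 3.

Treewidth 3.
One such decomposition:
Bags: B1 = {c, e, g, i}  B2 = {c, e, f, i}  B3 = {a, c, e, g}  B4 = {c, e, i, k}  B5 = {c, e, f, h}  B6 = {b, c, f, h}  B7 = {c, e, h, j}  B8 = {b, c, d, h}
Tree: B1–B2, B1–B3, B2–B4, B2–B5, B5–B6, B5–B7, B6–B8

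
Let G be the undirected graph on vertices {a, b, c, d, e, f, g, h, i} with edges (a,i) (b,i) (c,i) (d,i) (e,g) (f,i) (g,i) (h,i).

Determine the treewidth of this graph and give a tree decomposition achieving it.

Treewidth 1.
One such decomposition:
Bags: B1 = {g, i}  B2 = {b, i}  B3 = {h, i}  B4 = {d, i}  B5 = {c, i}  B6 = {a, i}  B7 = {e, g}  B8 = {f, i}
Tree: B1–B2, B2–B3, B2–B4, B2–B5, B2–B6, B1–B7, B4–B8

Each bag holds 2 vertices, so the decomposition has width 1, which upper-bounds the treewidth. Any graph with an edge has treewidth ≥ 1, and G has the edge g–i. Hence tw(G) = 1 exactly.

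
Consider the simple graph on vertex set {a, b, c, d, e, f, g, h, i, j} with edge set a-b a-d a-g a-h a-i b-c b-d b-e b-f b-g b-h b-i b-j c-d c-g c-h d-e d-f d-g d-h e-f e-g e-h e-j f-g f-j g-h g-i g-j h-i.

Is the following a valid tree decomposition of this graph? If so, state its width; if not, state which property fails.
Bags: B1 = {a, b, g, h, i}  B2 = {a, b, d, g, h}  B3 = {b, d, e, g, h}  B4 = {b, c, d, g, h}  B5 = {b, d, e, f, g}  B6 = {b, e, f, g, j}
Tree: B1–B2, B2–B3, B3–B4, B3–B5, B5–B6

Every vertex of G appears in some bag (union = {a, b, c, d, e, f, g, h, i, j}); every edge is covered by a bag; and for each vertex v the set of bags containing v is connected in the bag tree. The decomposition is therefore valid. The largest bag has 5 vertices, so the width is 4.

Yes; width 4.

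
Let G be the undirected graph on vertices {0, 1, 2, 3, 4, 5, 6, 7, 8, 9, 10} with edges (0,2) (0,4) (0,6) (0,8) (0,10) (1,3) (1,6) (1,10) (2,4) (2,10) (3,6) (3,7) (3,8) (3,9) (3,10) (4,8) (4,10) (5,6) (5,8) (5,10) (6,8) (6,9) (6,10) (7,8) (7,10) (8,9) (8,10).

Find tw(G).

3

A width-3 tree decomposition is:
Bags: B1 = {3, 6, 8, 10}  B2 = {5, 6, 8, 10}  B3 = {3, 7, 8, 10}  B4 = {0, 6, 8, 10}  B5 = {1, 3, 6, 10}  B6 = {0, 4, 8, 10}  B7 = {3, 6, 8, 9}  B8 = {0, 2, 4, 10}
Tree: B1–B2, B1–B3, B1–B4, B1–B5, B4–B6, B1–B7, B6–B8
Each bag holds 4 vertices, so the decomposition has width 3, which upper-bounds the treewidth. Conversely, {3, 6, 8, 9} is a clique of size 4, and the vertices of any clique must share a bag in every tree decomposition; so some bag has ≥ 4 vertices and tw(G) ≥ 3. Hence tw(G) = 3 exactly.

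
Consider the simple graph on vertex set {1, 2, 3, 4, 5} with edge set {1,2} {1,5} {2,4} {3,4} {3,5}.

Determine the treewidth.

2

A width-2 tree decomposition is:
Bags: B1 = {1, 3, 5}  B2 = {1, 2, 3}  B3 = {2, 3, 4}
Tree: B1–B2, B2–B3
Every bag has size at most 3, so the width is 3 − 1 = 2 and tw(G) ≤ 2. Since 3–5–1–2–4–3 is a cycle in G, G is not acyclic. Forests are exactly the graphs of treewidth ≤ 1, so tw(G) ≥ 2. Therefore the treewidth is 2.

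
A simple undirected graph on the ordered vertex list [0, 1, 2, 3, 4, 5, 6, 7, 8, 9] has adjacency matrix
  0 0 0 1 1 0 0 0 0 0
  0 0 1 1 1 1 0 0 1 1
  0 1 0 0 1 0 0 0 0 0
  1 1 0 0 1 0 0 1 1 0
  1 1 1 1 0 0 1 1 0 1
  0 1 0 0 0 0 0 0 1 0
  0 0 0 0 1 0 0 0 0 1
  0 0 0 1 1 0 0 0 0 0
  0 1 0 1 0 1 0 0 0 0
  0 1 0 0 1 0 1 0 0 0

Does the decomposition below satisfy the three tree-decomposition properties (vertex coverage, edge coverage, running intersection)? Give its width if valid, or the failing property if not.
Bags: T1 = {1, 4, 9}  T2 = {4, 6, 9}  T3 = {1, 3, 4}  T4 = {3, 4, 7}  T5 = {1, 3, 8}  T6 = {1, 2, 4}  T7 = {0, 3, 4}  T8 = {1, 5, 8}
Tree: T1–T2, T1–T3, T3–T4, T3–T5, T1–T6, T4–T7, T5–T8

Yes; width 2.

Vertex coverage: the bags together contain {0, 1, 2, 3, 4, 5, 6, 7, 8, 9}, the full vertex set. Edge coverage: each edge of G has both endpoints in at least one bag. Running intersection: for every vertex, the bags containing it form a connected subtree. All three properties hold, so this is a valid tree decomposition of width max|bag| − 1 = 2, and hence tw(G) ≤ 2.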